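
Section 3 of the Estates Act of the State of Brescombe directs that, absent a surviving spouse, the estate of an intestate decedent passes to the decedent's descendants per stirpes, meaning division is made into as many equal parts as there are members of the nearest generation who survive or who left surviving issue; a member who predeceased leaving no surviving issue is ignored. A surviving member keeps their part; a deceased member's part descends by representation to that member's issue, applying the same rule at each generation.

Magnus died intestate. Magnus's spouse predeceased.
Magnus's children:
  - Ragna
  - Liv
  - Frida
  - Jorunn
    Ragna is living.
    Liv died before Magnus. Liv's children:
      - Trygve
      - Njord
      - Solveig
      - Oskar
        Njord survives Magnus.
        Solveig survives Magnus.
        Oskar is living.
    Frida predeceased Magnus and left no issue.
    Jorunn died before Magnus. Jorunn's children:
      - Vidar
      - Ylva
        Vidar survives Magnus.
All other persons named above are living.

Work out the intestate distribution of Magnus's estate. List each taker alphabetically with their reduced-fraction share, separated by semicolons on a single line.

There is no surviving spouse, so the entire estate passes to Magnus's descendants per stirpes.
Frida left no surviving issue, so that branch lapses and is disregarded.
The estate is divided into 3 equal shares of 1/3 among Ragna, Liv, Jorunn.
Ragna is living and takes 1/3.
Liv predeceased; the 1/3 allotted to Liv's branch passes to Liv's issue by representation.
The 1/3 is divided into 4 equal shares of 1/12 among Trygve, Njord, Solveig, Oskar.
Trygve is living and takes 1/12.
Njord is living and takes 1/12.
Solveig is living and takes 1/12.
Oskar is living and takes 1/12.
Jorunn predeceased; the 1/3 allotted to Jorunn's branch passes to Jorunn's issue by representation.
The 1/3 is divided into 2 equal shares of 1/6 among Vidar, Ylva.
Vidar is living and takes 1/6.
Ylva is living and takes 1/6.

Njord 1/12; Oskar 1/12; Ragna 1/3; Solveig 1/12; Trygve 1/12; Vidar 1/6; Ylva 1/6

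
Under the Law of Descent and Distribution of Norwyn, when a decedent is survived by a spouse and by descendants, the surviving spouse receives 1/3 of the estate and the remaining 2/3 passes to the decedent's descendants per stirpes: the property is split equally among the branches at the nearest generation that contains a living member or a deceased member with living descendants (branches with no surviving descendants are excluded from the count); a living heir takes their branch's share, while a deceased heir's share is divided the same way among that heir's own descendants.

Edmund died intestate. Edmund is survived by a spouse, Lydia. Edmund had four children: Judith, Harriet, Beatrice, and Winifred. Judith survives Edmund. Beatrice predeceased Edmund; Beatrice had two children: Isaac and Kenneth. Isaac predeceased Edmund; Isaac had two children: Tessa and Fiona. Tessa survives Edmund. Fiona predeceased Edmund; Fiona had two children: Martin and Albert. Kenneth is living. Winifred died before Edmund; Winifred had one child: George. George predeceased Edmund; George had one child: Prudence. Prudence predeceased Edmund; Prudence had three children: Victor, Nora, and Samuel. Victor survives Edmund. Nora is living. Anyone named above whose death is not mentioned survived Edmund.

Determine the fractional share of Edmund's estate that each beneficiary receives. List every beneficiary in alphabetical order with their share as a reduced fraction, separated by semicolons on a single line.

Albert 1/48; Harriet 1/6; Judith 1/6; Kenneth 1/12; Lydia 1/3; Martin 1/48; Nora 1/18; Samuel 1/18; Tessa 1/24; Victor 1/18

Lydia, as surviving spouse, takes 1/3.
The remaining 2/3 passes to Edmund's descendants per stirpes.
The 2/3 is divided into 4 equal shares of 1/6 among Judith, Harriet, Beatrice, Winifred.
Judith is living and takes 1/6.
Harriet is living and takes 1/6.
Beatrice predeceased; the 1/6 allotted to Beatrice's branch passes to Beatrice's issue by representation.
The 1/6 is divided into 2 equal shares of 1/12 among Isaac, Kenneth.
Isaac predeceased; the 1/12 allotted to Isaac's branch passes to Isaac's issue by representation.
The 1/12 is divided into 2 equal shares of 1/24 among Tessa, Fiona.
Tessa is living and takes 1/24.
Fiona predeceased; the 1/24 allotted to Fiona's branch passes to Fiona's issue by representation.
The 1/24 is divided into 2 equal shares of 1/48 among Martin, Albert.
Martin is living and takes 1/48.
Albert is living and takes 1/48.
Kenneth is living and takes 1/12.
Winifred predeceased; the 1/6 allotted to Winifred's branch passes to Winifred's issue by representation.
George's line is the sole branch at this level, so the full 1/6 passes to George's issue by representation.
Prudence's line is the sole branch at this level, so the full 1/6 passes to Prudence's issue by representation.
The 1/6 is divided into 3 equal shares of 1/18 among Victor, Nora, Samuel.
Victor is living and takes 1/18.
Nora is living and takes 1/18.
Samuel is living and takes 1/18.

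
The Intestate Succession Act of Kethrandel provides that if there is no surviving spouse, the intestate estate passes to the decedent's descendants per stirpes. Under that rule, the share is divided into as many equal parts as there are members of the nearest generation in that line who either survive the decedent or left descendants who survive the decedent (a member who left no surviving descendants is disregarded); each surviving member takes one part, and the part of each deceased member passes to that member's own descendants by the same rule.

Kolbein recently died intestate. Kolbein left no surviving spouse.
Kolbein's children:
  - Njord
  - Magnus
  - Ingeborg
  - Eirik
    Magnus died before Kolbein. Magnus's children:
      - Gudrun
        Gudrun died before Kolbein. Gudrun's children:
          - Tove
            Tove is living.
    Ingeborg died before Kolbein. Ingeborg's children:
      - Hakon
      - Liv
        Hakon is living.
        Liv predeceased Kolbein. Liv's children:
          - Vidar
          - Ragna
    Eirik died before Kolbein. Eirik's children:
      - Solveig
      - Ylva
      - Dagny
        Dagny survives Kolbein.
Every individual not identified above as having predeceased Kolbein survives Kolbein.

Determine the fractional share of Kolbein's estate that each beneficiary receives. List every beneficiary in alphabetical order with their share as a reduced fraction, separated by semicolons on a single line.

There is no surviving spouse, so the entire estate passes to Kolbein's descendants per stirpes.
The estate is divided into 4 equal shares of 1/4 among Njord, Magnus, Ingeborg, Eirik.
Njord is living and takes 1/4.
Magnus predeceased; the 1/4 allotted to Magnus's branch passes to Magnus's issue by representation.
Gudrun's line is the sole branch at this level, so the full 1/4 passes to Gudrun's issue by representation.
Tove is the sole taker at this level and receives the full 1/4.
Ingeborg predeceased; the 1/4 allotted to Ingeborg's branch passes to Ingeborg's issue by representation.
The 1/4 is divided into 2 equal shares of 1/8 among Hakon, Liv.
Hakon is living and takes 1/8.
Liv predeceased; the 1/8 allotted to Liv's branch passes to Liv's issue by representation.
The 1/8 is divided into 2 equal shares of 1/16 among Vidar, Ragna.
Vidar is living and takes 1/16.
Ragna is living and takes 1/16.
Eirik predeceased; the 1/4 allotted to Eirik's branch passes to Eirik's issue by representation.
The 1/4 is divided into 3 equal shares of 1/12 among Solveig, Ylva, Dagny.
Solveig is living and takes 1/12.
Ylva is living and takes 1/12.
Dagny is living and takes 1/12.

Dagny 1/12; Hakon 1/8; Njord 1/4; Ragna 1/16; Solveig 1/12; Tove 1/4; Vidar 1/16; Ylva 1/12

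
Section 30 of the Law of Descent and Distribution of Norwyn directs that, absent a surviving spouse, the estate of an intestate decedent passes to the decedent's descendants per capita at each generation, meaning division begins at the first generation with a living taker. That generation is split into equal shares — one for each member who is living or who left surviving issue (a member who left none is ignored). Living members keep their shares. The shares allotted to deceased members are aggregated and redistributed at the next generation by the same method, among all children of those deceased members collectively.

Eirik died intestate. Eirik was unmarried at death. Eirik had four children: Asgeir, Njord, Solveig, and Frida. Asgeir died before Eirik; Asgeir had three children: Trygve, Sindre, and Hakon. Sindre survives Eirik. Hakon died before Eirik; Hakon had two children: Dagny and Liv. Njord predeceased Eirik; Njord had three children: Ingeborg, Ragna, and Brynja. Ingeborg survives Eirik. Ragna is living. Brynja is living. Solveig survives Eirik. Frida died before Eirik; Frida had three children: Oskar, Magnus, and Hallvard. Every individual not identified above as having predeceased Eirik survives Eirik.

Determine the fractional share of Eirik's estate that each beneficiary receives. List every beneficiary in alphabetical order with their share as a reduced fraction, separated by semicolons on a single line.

Brynja 1/12; Dagny 1/24; Hallvard 1/12; Ingeborg 1/12; Liv 1/24; Magnus 1/12; Oskar 1/12; Ragna 1/12; Sindre 1/12; Solveig 1/4; Trygve 1/12

There is no surviving spouse, so the entire estate passes to Eirik's descendants per capita at each generation.
At generation 1 (Asgeir, Njord, Solveig, Frida) there are 4 shares of (1)/4 = 1/4 each.
Living: Solveig — each takes 1/4.
Deceased: Asgeir, Njord, and Frida. Their combined 3/4 is pooled and carried to generation 2.
At generation 2 (Trygve, Sindre, Hakon, Ingeborg, Ragna, Brynja, Oskar, Magnus, Hallvard) there are 9 shares of (3/4)/9 = 1/12 each.
Living: Trygve, Sindre, Ingeborg, Ragna, Brynja, Oskar, Magnus, and Hallvard — each takes 1/12.
Deceased: Hakon. That 1/12 share is carried to generation 3.
At generation 3 (Dagny, Liv) there are 2 shares of (1/12)/2 = 1/24 each.
Living: Dagny and Liv — each takes 1/24.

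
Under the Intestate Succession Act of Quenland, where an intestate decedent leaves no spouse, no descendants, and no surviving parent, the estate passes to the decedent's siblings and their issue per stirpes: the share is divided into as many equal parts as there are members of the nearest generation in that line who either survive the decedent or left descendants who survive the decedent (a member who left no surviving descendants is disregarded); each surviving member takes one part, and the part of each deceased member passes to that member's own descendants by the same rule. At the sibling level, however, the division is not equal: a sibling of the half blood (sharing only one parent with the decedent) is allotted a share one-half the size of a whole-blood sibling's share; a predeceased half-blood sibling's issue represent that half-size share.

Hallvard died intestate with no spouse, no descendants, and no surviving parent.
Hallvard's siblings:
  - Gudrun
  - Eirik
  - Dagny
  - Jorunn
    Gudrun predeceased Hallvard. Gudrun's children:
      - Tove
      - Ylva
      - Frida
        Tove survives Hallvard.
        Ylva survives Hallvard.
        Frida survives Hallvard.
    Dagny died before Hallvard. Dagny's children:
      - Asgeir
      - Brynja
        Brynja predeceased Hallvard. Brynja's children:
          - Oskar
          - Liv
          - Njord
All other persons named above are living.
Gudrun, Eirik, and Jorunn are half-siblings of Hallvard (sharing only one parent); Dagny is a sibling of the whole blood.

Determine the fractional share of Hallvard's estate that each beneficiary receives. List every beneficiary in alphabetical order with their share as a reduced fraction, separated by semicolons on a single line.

Asgeir 1/5; Eirik 1/5; Frida 1/15; Jorunn 1/5; Liv 1/15; Njord 1/15; Oskar 1/15; Tove 1/15; Ylva 1/15

No spouse, descendants, or parent survives, so the estate passes to Hallvard's siblings per stirpes.
Half-blood siblings count for one-half the weight of whole-blood siblings at the initial division.
Dividing 1 in proportion to weights (total weight 5/2): Gudrun (weight 1/2) → 1/5; Eirik (weight 1/2) → 1/5; Dagny (weight 1) → 2/5; Jorunn (weight 1/2) → 1/5.
Gudrun predeceased; the 1/5 allotted to Gudrun's branch passes to Gudrun's issue by representation.
The 1/5 is divided into 3 equal shares of 1/15 among Tove, Ylva, Frida.
Tove is living and takes 1/15.
Ylva is living and takes 1/15.
Frida is living and takes 1/15.
Eirik is living and takes 1/5.
Dagny predeceased; the 2/5 allotted to Dagny's branch passes to Dagny's issue by representation.
The 2/5 is divided into 2 equal shares of 1/5 among Asgeir, Brynja.
Asgeir is living and takes 1/5.
Brynja predeceased; the 1/5 allotted to Brynja's branch passes to Brynja's issue by representation.
The 1/5 is divided into 3 equal shares of 1/15 among Oskar, Liv, Njord.
Oskar is living and takes 1/15.
Liv is living and takes 1/15.
Njord is living and takes 1/15.
Jorunn is living and takes 1/5.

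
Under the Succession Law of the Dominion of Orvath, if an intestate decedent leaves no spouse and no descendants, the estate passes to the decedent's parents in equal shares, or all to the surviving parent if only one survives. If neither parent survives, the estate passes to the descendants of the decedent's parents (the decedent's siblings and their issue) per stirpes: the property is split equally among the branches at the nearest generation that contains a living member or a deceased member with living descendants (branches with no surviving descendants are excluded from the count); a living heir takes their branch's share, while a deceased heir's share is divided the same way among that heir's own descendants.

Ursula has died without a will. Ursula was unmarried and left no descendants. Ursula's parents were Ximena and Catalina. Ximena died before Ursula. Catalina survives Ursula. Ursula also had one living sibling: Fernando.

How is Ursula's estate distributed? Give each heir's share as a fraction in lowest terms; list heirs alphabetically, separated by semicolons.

Catalina 1

Only one parent, Catalina, survives, so Catalina takes the entire estate. The siblings take nothing because a surviving parent has priority.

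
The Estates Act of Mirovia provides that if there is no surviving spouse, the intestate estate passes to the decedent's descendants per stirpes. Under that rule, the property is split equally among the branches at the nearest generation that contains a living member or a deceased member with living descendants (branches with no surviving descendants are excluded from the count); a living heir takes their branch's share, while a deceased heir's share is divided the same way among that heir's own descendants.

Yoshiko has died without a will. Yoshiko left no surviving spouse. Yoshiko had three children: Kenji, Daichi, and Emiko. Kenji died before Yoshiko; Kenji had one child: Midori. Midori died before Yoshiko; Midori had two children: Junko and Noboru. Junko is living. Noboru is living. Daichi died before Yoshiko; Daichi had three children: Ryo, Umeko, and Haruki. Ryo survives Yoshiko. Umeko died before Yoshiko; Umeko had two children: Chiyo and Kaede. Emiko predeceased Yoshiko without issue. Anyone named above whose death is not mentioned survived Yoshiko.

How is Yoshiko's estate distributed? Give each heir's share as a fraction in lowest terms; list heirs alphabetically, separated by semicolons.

There is no surviving spouse, so the entire estate passes to Yoshiko's descendants per stirpes.
Emiko left no surviving issue, so that branch lapses and is disregarded.
The estate is divided into 2 equal shares of 1/2 among Kenji, Daichi.
Kenji predeceased; the 1/2 allotted to Kenji's branch passes to Kenji's issue by representation.
Midori's line is the sole branch at this level, so the full 1/2 passes to Midori's issue by representation.
The 1/2 is divided into 2 equal shares of 1/4 among Junko, Noboru.
Junko is living and takes 1/4.
Noboru is living and takes 1/4.
Daichi predeceased; the 1/2 allotted to Daichi's branch passes to Daichi's issue by representation.
The 1/2 is divided into 3 equal shares of 1/6 among Ryo, Umeko, Haruki.
Ryo is living and takes 1/6.
Umeko predeceased; the 1/6 allotted to Umeko's branch passes to Umeko's issue by representation.
The 1/6 is divided into 2 equal shares of 1/12 among Chiyo, Kaede.
Chiyo is living and takes 1/12.
Kaede is living and takes 1/12.
Haruki is living and takes 1/6.

Chiyo 1/12; Haruki 1/6; Junko 1/4; Kaede 1/12; Noboru 1/4; Ryo 1/6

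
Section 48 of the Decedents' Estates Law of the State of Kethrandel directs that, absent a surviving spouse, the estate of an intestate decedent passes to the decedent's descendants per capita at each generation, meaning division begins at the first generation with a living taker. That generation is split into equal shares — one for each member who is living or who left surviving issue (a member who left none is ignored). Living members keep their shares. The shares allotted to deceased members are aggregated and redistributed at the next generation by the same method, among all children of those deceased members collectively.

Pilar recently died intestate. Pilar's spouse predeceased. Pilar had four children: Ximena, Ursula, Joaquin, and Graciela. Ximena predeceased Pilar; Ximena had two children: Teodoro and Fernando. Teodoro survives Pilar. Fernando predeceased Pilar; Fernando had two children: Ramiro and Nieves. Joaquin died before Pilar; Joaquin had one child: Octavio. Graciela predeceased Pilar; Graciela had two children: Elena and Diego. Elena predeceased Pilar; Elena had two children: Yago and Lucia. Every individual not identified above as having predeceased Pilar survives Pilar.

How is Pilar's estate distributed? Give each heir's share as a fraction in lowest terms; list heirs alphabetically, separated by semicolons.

Diego 3/20; Lucia 3/40; Nieves 3/40; Octavio 3/20; Ramiro 3/40; Teodoro 3/20; Ursula 1/4; Yago 3/40

There is no surviving spouse, so the entire estate passes to Pilar's descendants per capita at each generation.
At generation 1 (Ximena, Ursula, Joaquin, Graciela) there are 4 shares of (1)/4 = 1/4 each.
Living: Ursula — each takes 1/4.
Deceased: Ximena, Joaquin, and Graciela. Their combined 3/4 is pooled and carried to generation 2.
At generation 2 (Teodoro, Fernando, Octavio, Elena, Diego) there are 5 shares of (3/4)/5 = 3/20 each.
Living: Teodoro, Octavio, and Diego — each takes 3/20.
Deceased: Fernando and Elena. Their combined 3/10 is pooled and carried to generation 3.
At generation 3 (Ramiro, Nieves, Yago, Lucia) there are 4 shares of (3/10)/4 = 3/40 each.
Living: Ramiro, Nieves, Yago, and Lucia — each takes 3/40.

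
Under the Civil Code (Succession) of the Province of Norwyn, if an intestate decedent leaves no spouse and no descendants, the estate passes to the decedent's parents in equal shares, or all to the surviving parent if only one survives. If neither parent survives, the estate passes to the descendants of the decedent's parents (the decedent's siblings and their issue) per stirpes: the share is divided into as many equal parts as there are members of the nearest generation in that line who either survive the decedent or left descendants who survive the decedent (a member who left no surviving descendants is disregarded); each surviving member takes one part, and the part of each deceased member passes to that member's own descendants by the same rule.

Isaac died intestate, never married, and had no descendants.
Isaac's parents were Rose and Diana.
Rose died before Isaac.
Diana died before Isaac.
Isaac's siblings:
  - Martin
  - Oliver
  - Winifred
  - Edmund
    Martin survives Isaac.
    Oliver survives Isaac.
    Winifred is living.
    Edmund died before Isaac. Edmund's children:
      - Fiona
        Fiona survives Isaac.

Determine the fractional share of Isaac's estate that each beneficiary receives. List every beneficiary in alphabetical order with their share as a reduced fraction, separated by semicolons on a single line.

Fiona 1/4; Martin 1/4; Oliver 1/4; Winifred 1/4

Neither parent survives and there are no descendants, so the estate passes to Isaac's siblings and their issue per stirpes.
The estate is divided into 4 equal shares of 1/4 among Martin, Oliver, Winifred, Edmund.
Martin is living and takes 1/4.
Oliver is living and takes 1/4.
Winifred is living and takes 1/4.
Edmund predeceased; the 1/4 allotted to Edmund's branch passes to Edmund's issue by representation.
Fiona is the sole taker at this level and receives the full 1/4.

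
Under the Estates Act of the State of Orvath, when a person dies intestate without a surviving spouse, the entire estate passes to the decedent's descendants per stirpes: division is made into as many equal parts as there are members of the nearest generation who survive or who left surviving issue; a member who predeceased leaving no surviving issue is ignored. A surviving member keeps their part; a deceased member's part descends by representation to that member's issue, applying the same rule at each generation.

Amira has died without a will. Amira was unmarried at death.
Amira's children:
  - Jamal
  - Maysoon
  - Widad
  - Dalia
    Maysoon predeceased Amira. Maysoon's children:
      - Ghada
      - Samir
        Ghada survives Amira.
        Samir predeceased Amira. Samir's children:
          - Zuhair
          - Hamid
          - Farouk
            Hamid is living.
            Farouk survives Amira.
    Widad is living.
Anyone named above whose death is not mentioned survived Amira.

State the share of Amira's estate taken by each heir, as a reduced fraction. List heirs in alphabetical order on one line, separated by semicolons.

There is no surviving spouse, so the entire estate passes to Amira's descendants per stirpes.
The estate is divided into 4 equal shares of 1/4 among Jamal, Maysoon, Widad, Dalia.
Jamal is living and takes 1/4.
Maysoon predeceased; the 1/4 allotted to Maysoon's branch passes to Maysoon's issue by representation.
The 1/4 is divided into 2 equal shares of 1/8 among Ghada, Samir.
Ghada is living and takes 1/8.
Samir predeceased; the 1/8 allotted to Samir's branch passes to Samir's issue by representation.
The 1/8 is divided into 3 equal shares of 1/24 among Zuhair, Hamid, Farouk.
Zuhair is living and takes 1/24.
Hamid is living and takes 1/24.
Farouk is living and takes 1/24.
Widad is living and takes 1/4.
Dalia is living and takes 1/4.

Dalia 1/4; Farouk 1/24; Ghada 1/8; Hamid 1/24; Jamal 1/4; Widad 1/4; Zuhair 1/24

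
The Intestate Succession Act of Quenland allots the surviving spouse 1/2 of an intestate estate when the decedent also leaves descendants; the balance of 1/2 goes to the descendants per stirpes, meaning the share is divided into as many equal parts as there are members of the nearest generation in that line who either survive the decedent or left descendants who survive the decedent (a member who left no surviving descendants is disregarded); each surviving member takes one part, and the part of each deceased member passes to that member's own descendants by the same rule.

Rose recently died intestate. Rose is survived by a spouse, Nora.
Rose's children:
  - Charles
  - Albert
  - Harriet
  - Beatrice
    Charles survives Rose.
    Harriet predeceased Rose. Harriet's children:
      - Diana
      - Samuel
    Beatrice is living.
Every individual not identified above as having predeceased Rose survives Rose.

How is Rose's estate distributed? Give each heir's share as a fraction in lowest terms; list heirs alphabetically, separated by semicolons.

Albert 1/8; Beatrice 1/8; Charles 1/8; Diana 1/16; Nora 1/2; Samuel 1/16

Nora, as surviving spouse, takes 1/2.
The remaining 1/2 passes to Rose's descendants per stirpes.
The 1/2 is divided into 4 equal shares of 1/8 among Charles, Albert, Harriet, Beatrice.
Charles is living and takes 1/8.
Albert is living and takes 1/8.
Harriet predeceased; the 1/8 allotted to Harriet's branch passes to Harriet's issue by representation.
The 1/8 is divided into 2 equal shares of 1/16 among Diana, Samuel.
Diana is living and takes 1/16.
Samuel is living and takes 1/16.
Beatrice is living and takes 1/8.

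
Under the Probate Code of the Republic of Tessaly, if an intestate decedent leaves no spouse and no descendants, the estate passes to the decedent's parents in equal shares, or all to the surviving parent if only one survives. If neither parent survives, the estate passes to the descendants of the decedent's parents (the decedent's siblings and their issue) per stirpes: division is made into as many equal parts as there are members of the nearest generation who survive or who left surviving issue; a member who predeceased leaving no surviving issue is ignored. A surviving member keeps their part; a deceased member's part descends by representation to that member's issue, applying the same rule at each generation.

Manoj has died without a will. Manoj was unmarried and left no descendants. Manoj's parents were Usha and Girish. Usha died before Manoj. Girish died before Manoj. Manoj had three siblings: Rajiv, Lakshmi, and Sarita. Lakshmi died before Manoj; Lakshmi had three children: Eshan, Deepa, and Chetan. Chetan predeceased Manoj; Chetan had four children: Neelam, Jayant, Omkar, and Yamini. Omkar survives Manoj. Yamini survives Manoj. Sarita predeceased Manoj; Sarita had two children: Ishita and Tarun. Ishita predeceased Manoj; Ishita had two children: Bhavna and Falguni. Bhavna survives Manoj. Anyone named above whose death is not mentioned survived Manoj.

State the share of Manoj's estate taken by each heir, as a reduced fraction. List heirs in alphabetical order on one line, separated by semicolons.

Bhavna 1/12; Deepa 1/9; Eshan 1/9; Falguni 1/12; Jayant 1/36; Neelam 1/36; Omkar 1/36; Rajiv 1/3; Tarun 1/6; Yamini 1/36

Neither parent survives and there are no descendants, so the estate passes to Manoj's siblings and their issue per stirpes.
The estate is divided into 3 equal shares of 1/3 among Rajiv, Lakshmi, Sarita.
Rajiv is living and takes 1/3.
Lakshmi predeceased; the 1/3 allotted to Lakshmi's branch passes to Lakshmi's issue by representation.
The 1/3 is divided into 3 equal shares of 1/9 among Eshan, Deepa, Chetan.
Eshan is living and takes 1/9.
Deepa is living and takes 1/9.
Chetan predeceased; the 1/9 allotted to Chetan's branch passes to Chetan's issue by representation.
The 1/9 is divided into 4 equal shares of 1/36 among Neelam, Jayant, Omkar, Yamini.
Neelam is living and takes 1/36.
Jayant is living and takes 1/36.
Omkar is living and takes 1/36.
Yamini is living and takes 1/36.
Sarita predeceased; the 1/3 allotted to Sarita's branch passes to Sarita's issue by representation.
The 1/3 is divided into 2 equal shares of 1/6 among Ishita, Tarun.
Ishita predeceased; the 1/6 allotted to Ishita's branch passes to Ishita's issue by representation.
The 1/6 is divided into 2 equal shares of 1/12 among Bhavna, Falguni.
Bhavna is living and takes 1/12.
Falguni is living and takes 1/12.
Tarun is living and takes 1/6.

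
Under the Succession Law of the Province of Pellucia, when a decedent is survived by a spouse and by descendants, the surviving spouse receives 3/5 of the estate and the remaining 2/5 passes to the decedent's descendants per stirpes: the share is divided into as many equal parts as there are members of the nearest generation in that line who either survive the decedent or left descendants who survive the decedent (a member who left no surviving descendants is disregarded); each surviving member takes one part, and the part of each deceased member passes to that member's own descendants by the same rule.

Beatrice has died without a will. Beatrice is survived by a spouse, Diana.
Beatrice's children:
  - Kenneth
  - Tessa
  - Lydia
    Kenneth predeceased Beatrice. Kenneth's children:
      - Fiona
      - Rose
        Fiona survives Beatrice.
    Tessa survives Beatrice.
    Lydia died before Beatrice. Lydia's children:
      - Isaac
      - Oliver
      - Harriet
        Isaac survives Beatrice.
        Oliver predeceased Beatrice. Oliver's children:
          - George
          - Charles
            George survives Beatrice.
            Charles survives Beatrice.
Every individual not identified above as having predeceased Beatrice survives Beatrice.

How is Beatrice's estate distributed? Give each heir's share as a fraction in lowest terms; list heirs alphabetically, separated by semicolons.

Diana, as surviving spouse, takes 3/5.
The remaining 2/5 passes to Beatrice's descendants per stirpes.
The 2/5 is divided into 3 equal shares of 2/15 among Kenneth, Tessa, Lydia.
Kenneth predeceased; the 2/15 allotted to Kenneth's branch passes to Kenneth's issue by representation.
The 2/15 is divided into 2 equal shares of 1/15 among Fiona, Rose.
Fiona is living and takes 1/15.
Rose is living and takes 1/15.
Tessa is living and takes 2/15.
Lydia predeceased; the 2/15 allotted to Lydia's branch passes to Lydia's issue by representation.
The 2/15 is divided into 3 equal shares of 2/45 among Isaac, Oliver, Harriet.
Isaac is living and takes 2/45.
Oliver predeceased; the 2/45 allotted to Oliver's branch passes to Oliver's issue by representation.
The 2/45 is divided into 2 equal shares of 1/45 among George, Charles.
George is living and takes 1/45.
Charles is living and takes 1/45.
Harriet is living and takes 2/45.

Charles 1/45; Diana 3/5; Fiona 1/15; George 1/45; Harriet 2/45; Isaac 2/45; Rose 1/15; Tessa 2/15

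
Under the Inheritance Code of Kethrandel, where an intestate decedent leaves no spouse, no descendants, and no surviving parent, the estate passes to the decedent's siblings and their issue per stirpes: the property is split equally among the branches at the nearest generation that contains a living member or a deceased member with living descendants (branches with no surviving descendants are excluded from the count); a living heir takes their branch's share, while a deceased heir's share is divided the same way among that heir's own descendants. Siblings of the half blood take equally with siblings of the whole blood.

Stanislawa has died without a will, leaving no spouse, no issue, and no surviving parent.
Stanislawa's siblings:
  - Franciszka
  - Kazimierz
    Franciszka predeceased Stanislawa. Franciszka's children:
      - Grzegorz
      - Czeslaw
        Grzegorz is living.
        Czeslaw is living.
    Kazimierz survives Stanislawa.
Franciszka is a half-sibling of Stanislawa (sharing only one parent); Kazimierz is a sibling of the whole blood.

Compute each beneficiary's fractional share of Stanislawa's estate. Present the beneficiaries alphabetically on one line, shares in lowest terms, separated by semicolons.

Czeslaw 1/4; Grzegorz 1/4; Kazimierz 1/2

No spouse, descendants, or parent survives, so the estate passes to Stanislawa's siblings per stirpes.
Half-blood and whole-blood siblings take equally under the stated rule.
The estate is divided into 2 equal shares of 1/2 among Franciszka, Kazimierz.
Franciszka predeceased; the 1/2 allotted to Franciszka's branch passes to Franciszka's issue by representation.
The 1/2 is divided into 2 equal shares of 1/4 among Grzegorz, Czeslaw.
Grzegorz is living and takes 1/4.
Czeslaw is living and takes 1/4.
Kazimierz is living and takes 1/2.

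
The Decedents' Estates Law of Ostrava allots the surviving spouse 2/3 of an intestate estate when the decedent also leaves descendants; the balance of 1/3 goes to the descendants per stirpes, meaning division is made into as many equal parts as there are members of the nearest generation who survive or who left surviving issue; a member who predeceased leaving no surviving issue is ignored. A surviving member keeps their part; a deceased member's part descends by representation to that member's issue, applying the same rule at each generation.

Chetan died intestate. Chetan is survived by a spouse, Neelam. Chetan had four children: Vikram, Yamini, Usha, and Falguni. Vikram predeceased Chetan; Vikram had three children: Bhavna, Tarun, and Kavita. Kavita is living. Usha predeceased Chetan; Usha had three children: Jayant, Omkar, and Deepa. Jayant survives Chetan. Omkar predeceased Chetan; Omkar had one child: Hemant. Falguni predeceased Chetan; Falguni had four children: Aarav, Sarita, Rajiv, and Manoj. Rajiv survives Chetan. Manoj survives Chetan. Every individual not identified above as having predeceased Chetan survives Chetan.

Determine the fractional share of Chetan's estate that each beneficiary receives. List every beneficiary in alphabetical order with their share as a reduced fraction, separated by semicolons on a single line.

Neelam, as surviving spouse, takes 2/3.
The remaining 1/3 passes to Chetan's descendants per stirpes.
The 1/3 is divided into 4 equal shares of 1/12 among Vikram, Yamini, Usha, Falguni.
Vikram predeceased; the 1/12 allotted to Vikram's branch passes to Vikram's issue by representation.
The 1/12 is divided into 3 equal shares of 1/36 among Bhavna, Tarun, Kavita.
Bhavna is living and takes 1/36.
Tarun is living and takes 1/36.
Kavita is living and takes 1/36.
Yamini is living and takes 1/12.
Usha predeceased; the 1/12 allotted to Usha's branch passes to Usha's issue by representation.
The 1/12 is divided into 3 equal shares of 1/36 among Jayant, Omkar, Deepa.
Jayant is living and takes 1/36.
Omkar predeceased; the 1/36 allotted to Omkar's branch passes to Omkar's issue by representation.
Hemant is the sole taker at this level and receives the full 1/36.
Deepa is living and takes 1/36.
Falguni predeceased; the 1/12 allotted to Falguni's branch passes to Falguni's issue by representation.
The 1/12 is divided into 4 equal shares of 1/48 among Aarav, Sarita, Rajiv, Manoj.
Aarav is living and takes 1/48.
Sarita is living and takes 1/48.
Rajiv is living and takes 1/48.
Manoj is living and takes 1/48.

Aarav 1/48; Bhavna 1/36; Deepa 1/36; Hemant 1/36; Jayant 1/36; Kavita 1/36; Manoj 1/48; Neelam 2/3; Rajiv 1/48; Sarita 1/48; Tarun 1/36; Yamini 1/12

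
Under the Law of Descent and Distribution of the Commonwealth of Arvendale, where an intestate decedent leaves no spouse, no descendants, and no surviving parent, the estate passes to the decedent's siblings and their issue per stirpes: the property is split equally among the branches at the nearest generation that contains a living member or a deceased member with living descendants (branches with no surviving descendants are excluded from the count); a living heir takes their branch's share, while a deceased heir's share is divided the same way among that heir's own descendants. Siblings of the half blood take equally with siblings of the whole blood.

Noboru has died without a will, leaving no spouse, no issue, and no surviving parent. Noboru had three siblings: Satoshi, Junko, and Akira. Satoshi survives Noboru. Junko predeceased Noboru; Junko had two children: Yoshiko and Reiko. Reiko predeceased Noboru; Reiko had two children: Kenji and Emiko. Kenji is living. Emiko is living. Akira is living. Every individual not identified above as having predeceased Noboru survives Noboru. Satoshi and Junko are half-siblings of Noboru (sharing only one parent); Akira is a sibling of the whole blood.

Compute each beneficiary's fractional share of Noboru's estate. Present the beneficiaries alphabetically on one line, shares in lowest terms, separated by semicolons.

No spouse, descendants, or parent survives, so the estate passes to Noboru's siblings per stirpes.
Half-blood and whole-blood siblings take equally under the stated rule.
The estate is divided into 3 equal shares of 1/3 among Satoshi, Junko, Akira.
Satoshi is living and takes 1/3.
Junko predeceased; the 1/3 allotted to Junko's branch passes to Junko's issue by representation.
The 1/3 is divided into 2 equal shares of 1/6 among Yoshiko, Reiko.
Yoshiko is living and takes 1/6.
Reiko predeceased; the 1/6 allotted to Reiko's branch passes to Reiko's issue by representation.
The 1/6 is divided into 2 equal shares of 1/12 among Kenji, Emiko.
Kenji is living and takes 1/12.
Emiko is living and takes 1/12.
Akira is living and takes 1/3.

Akira 1/3; Emiko 1/12; Kenji 1/12; Satoshi 1/3; Yoshiko 1/6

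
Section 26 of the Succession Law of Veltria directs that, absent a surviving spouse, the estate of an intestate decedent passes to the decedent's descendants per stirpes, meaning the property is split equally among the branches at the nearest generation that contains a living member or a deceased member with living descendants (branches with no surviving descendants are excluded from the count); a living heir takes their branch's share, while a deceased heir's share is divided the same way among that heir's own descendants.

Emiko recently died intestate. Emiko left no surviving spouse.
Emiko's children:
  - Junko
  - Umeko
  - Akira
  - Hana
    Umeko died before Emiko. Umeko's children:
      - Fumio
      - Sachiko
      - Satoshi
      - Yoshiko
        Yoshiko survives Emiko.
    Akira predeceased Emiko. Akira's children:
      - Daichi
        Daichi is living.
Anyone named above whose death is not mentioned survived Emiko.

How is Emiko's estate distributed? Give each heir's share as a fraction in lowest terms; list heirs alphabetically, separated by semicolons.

Daichi 1/4; Fumio 1/16; Hana 1/4; Junko 1/4; Sachiko 1/16; Satoshi 1/16; Yoshiko 1/16

There is no surviving spouse, so the entire estate passes to Emiko's descendants per stirpes.
The estate is divided into 4 equal shares of 1/4 among Junko, Umeko, Akira, Hana.
Junko is living and takes 1/4.
Umeko predeceased; the 1/4 allotted to Umeko's branch passes to Umeko's issue by representation.
The 1/4 is divided into 4 equal shares of 1/16 among Fumio, Sachiko, Satoshi, Yoshiko.
Fumio is living and takes 1/16.
Sachiko is living and takes 1/16.
Satoshi is living and takes 1/16.
Yoshiko is living and takes 1/16.
Akira predeceased; the 1/4 allotted to Akira's branch passes to Akira's issue by representation.
Daichi is the sole taker at this level and receives the full 1/4.
Hana is living and takes 1/4.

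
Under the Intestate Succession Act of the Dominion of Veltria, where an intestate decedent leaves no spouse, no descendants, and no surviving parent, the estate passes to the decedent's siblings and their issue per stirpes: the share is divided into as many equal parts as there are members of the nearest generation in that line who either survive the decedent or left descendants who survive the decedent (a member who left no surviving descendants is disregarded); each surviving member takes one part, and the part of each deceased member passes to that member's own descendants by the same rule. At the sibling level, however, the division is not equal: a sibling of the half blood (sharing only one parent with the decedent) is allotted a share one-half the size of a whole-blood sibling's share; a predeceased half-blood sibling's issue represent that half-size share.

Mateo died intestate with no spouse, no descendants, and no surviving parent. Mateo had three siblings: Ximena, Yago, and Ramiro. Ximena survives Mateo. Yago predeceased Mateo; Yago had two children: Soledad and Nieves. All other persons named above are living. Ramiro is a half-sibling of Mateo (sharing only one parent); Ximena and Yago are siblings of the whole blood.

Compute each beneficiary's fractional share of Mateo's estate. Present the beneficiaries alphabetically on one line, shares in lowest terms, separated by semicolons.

No spouse, descendants, or parent survives, so the estate passes to Mateo's siblings per stirpes.
Half-blood siblings count for one-half the weight of whole-blood siblings at the initial division.
Dividing 1 in proportion to weights (total weight 5/2): Ximena (weight 1) → 2/5; Yago (weight 1) → 2/5; Ramiro (weight 1/2) → 1/5.
Ximena is living and takes 2/5.
Yago predeceased; the 2/5 allotted to Yago's branch passes to Yago's issue by representation.
The 2/5 is divided into 2 equal shares of 1/5 among Soledad, Nieves.
Soledad is living and takes 1/5.
Nieves is living and takes 1/5.
Ramiro is living and takes 1/5.

Nieves 1/5; Ramiro 1/5; Soledad 1/5; Ximena 2/5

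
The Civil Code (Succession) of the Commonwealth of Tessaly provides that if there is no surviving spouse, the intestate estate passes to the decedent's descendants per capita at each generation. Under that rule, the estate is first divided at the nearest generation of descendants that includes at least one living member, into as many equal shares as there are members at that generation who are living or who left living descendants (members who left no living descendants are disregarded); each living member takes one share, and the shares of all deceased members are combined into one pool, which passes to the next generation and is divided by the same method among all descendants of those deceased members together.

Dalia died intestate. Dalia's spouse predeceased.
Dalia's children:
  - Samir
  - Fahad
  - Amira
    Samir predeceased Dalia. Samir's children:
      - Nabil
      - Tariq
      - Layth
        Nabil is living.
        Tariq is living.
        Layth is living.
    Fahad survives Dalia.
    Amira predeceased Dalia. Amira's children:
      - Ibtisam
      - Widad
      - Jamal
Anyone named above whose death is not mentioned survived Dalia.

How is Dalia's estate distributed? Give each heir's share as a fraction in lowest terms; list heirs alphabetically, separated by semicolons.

Fahad 1/3; Ibtisam 1/9; Jamal 1/9; Layth 1/9; Nabil 1/9; Tariq 1/9; Widad 1/9

There is no surviving spouse, so the entire estate passes to Dalia's descendants per capita at each generation.
At generation 1 (Samir, Fahad, Amira) there are 3 shares of (1)/3 = 1/3 each.
Living: Fahad — each takes 1/3.
Deceased: Samir and Amira. Their combined 2/3 is pooled and carried to generation 2.
At generation 2 (Nabil, Tariq, Layth, Ibtisam, Widad, Jamal) there are 6 shares of (2/3)/6 = 1/9 each.
Living: Nabil, Tariq, Layth, Ibtisam, Widad, and Jamal — each takes 1/9.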